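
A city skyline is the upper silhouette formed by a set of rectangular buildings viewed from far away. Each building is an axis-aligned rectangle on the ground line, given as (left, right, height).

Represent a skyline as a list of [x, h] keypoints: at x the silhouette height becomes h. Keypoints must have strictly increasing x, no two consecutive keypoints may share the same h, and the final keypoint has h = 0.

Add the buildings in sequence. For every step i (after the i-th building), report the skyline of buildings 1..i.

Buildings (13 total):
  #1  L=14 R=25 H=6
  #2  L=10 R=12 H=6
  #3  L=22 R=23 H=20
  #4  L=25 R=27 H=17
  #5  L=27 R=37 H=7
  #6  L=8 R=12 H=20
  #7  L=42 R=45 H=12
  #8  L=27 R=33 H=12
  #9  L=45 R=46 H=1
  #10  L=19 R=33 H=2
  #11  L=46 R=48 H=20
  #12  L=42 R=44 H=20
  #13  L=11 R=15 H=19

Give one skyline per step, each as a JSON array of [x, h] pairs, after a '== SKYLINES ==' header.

== SKYLINES ==
[[14,6],[25,0]]
[[10,6],[12,0],[14,6],[25,0]]
[[10,6],[12,0],[14,6],[22,20],[23,6],[25,0]]
[[10,6],[12,0],[14,6],[22,20],[23,6],[25,17],[27,0]]
[[10,6],[12,0],[14,6],[22,20],[23,6],[25,17],[27,7],[37,0]]
[[8,20],[12,0],[14,6],[22,20],[23,6],[25,17],[27,7],[37,0]]
[[8,20],[12,0],[14,6],[22,20],[23,6],[25,17],[27,7],[37,0],[42,12],[45,0]]
[[8,20],[12,0],[14,6],[22,20],[23,6],[25,17],[27,12],[33,7],[37,0],[42,12],[45,0]]
[[8,20],[12,0],[14,6],[22,20],[23,6],[25,17],[27,12],[33,7],[37,0],[42,12],[45,1],[46,0]]
[[8,20],[12,0],[14,6],[22,20],[23,6],[25,17],[27,12],[33,7],[37,0],[42,12],[45,1],[46,0]]
[[8,20],[12,0],[14,6],[22,20],[23,6],[25,17],[27,12],[33,7],[37,0],[42,12],[45,1],[46,20],[48,0]]
[[8,20],[12,0],[14,6],[22,20],[23,6],[25,17],[27,12],[33,7],[37,0],[42,20],[44,12],[45,1],[46,20],[48,0]]
[[8,20],[12,19],[15,6],[22,20],[23,6],[25,17],[27,12],[33,7],[37,0],[42,20],[44,12],[45,1],[46,20],[48,0]]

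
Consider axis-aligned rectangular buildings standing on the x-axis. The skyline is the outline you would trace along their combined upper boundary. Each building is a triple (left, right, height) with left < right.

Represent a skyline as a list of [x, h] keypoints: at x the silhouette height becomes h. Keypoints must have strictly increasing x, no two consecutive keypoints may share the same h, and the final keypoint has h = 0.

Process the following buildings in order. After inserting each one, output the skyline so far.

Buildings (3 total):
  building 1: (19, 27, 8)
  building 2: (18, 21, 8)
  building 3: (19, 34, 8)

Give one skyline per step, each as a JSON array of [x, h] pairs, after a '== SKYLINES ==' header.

== SKYLINES ==
[[19,8],[27,0]]
[[18,8],[27,0]]
[[18,8],[34,0]]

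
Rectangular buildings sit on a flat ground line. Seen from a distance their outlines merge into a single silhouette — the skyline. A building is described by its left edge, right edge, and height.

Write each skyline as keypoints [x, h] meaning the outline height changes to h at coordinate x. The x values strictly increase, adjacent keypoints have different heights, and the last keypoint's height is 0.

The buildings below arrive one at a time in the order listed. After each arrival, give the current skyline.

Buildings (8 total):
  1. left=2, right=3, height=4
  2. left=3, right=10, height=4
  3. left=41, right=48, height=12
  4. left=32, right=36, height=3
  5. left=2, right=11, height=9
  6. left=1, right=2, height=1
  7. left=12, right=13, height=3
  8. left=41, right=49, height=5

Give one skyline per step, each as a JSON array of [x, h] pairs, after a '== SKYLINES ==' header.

== SKYLINES ==
[[2,4],[3,0]]
[[2,4],[10,0]]
[[2,4],[10,0],[41,12],[48,0]]
[[2,4],[10,0],[32,3],[36,0],[41,12],[48,0]]
[[2,9],[11,0],[32,3],[36,0],[41,12],[48,0]]
[[1,1],[2,9],[11,0],[32,3],[36,0],[41,12],[48,0]]
[[1,1],[2,9],[11,0],[12,3],[13,0],[32,3],[36,0],[41,12],[48,0]]
[[1,1],[2,9],[11,0],[12,3],[13,0],[32,3],[36,0],[41,12],[48,5],[49,0]]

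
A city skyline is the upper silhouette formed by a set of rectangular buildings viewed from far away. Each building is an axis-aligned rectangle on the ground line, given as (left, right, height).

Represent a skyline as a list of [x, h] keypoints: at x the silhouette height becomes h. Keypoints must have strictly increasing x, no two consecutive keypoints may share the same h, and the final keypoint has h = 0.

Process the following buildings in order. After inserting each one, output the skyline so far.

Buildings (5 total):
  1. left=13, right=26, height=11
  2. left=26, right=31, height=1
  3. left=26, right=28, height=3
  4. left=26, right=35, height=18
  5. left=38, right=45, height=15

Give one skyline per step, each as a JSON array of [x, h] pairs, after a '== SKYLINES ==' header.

== SKYLINES ==
[[13,11],[26,0]]
[[13,11],[26,1],[31,0]]
[[13,11],[26,3],[28,1],[31,0]]
[[13,11],[26,18],[35,0]]
[[13,11],[26,18],[35,0],[38,15],[45,0]]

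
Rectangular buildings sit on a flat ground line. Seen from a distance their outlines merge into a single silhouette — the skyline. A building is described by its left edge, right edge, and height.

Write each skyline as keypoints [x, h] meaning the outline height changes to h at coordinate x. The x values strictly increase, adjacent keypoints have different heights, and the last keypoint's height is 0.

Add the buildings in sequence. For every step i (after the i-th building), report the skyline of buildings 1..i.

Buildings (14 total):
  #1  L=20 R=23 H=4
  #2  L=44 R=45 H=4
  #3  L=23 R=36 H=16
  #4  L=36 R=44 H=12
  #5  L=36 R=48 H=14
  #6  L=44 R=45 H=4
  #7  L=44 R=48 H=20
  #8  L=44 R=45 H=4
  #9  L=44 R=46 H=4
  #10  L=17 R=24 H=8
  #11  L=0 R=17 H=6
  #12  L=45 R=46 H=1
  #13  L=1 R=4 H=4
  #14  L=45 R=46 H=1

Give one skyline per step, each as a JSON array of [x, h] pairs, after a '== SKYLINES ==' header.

== SKYLINES ==
[[20,4],[23,0]]
[[20,4],[23,0],[44,4],[45,0]]
[[20,4],[23,16],[36,0],[44,4],[45,0]]
[[20,4],[23,16],[36,12],[44,4],[45,0]]
[[20,4],[23,16],[36,14],[48,0]]
[[20,4],[23,16],[36,14],[48,0]]
[[20,4],[23,16],[36,14],[44,20],[48,0]]
[[20,4],[23,16],[36,14],[44,20],[48,0]]
[[20,4],[23,16],[36,14],[44,20],[48,0]]
[[17,8],[23,16],[36,14],[44,20],[48,0]]
[[0,6],[17,8],[23,16],[36,14],[44,20],[48,0]]
[[0,6],[17,8],[23,16],[36,14],[44,20],[48,0]]
[[0,6],[17,8],[23,16],[36,14],[44,20],[48,0]]
[[0,6],[17,8],[23,16],[36,14],[44,20],[48,0]]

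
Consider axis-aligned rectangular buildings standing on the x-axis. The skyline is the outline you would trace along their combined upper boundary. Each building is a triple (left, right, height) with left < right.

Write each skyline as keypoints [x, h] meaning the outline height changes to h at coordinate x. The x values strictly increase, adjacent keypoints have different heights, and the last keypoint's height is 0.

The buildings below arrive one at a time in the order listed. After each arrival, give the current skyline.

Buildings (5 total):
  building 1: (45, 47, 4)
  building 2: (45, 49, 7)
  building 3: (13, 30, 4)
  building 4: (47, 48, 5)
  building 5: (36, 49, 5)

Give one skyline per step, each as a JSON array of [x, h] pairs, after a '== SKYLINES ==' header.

== SKYLINES ==
[[45,4],[47,0]]
[[45,7],[49,0]]
[[13,4],[30,0],[45,7],[49,0]]
[[13,4],[30,0],[45,7],[49,0]]
[[13,4],[30,0],[36,5],[45,7],[49,0]]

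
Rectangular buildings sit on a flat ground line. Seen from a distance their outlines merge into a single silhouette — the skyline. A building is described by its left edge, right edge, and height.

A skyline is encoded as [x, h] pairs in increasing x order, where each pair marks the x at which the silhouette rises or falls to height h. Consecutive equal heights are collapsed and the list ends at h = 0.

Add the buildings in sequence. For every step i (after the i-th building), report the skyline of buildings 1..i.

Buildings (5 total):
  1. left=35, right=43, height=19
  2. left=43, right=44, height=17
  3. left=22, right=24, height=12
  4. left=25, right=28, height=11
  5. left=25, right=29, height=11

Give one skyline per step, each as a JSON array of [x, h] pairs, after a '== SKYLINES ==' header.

== SKYLINES ==
[[35,19],[43,0]]
[[35,19],[43,17],[44,0]]
[[22,12],[24,0],[35,19],[43,17],[44,0]]
[[22,12],[24,0],[25,11],[28,0],[35,19],[43,17],[44,0]]
[[22,12],[24,0],[25,11],[29,0],[35,19],[43,17],[44,0]]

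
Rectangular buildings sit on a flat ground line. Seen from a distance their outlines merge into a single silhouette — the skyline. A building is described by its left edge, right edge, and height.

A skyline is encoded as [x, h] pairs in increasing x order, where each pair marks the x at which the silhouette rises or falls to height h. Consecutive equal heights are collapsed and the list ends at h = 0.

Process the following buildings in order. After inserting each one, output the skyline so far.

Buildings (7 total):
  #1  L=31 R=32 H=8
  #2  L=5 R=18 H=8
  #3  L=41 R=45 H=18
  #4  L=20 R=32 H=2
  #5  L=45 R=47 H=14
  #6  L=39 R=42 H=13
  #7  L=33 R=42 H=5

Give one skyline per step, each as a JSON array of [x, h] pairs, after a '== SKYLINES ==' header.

== SKYLINES ==
[[31,8],[32,0]]
[[5,8],[18,0],[31,8],[32,0]]
[[5,8],[18,0],[31,8],[32,0],[41,18],[45,0]]
[[5,8],[18,0],[20,2],[31,8],[32,0],[41,18],[45,0]]
[[5,8],[18,0],[20,2],[31,8],[32,0],[41,18],[45,14],[47,0]]
[[5,8],[18,0],[20,2],[31,8],[32,0],[39,13],[41,18],[45,14],[47,0]]
[[5,8],[18,0],[20,2],[31,8],[32,0],[33,5],[39,13],[41,18],[45,14],[47,0]]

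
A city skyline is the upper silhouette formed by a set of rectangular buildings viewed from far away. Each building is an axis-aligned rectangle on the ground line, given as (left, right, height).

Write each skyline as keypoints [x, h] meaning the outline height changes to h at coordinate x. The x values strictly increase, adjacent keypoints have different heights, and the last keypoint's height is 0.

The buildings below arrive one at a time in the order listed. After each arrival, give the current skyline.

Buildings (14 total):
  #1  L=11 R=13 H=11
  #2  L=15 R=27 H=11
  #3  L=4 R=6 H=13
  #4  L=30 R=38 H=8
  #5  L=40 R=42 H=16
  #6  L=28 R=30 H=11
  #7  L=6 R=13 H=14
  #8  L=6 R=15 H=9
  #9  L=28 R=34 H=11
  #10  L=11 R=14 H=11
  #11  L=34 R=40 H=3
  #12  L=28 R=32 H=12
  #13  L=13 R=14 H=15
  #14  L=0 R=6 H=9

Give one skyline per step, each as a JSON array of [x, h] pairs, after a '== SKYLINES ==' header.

== SKYLINES ==
[[11,11],[13,0]]
[[11,11],[13,0],[15,11],[27,0]]
[[4,13],[6,0],[11,11],[13,0],[15,11],[27,0]]
[[4,13],[6,0],[11,11],[13,0],[15,11],[27,0],[30,8],[38,0]]
[[4,13],[6,0],[11,11],[13,0],[15,11],[27,0],[30,8],[38,0],[40,16],[42,0]]
[[4,13],[6,0],[11,11],[13,0],[15,11],[27,0],[28,11],[30,8],[38,0],[40,16],[42,0]]
[[4,13],[6,14],[13,0],[15,11],[27,0],[28,11],[30,8],[38,0],[40,16],[42,0]]
[[4,13],[6,14],[13,9],[15,11],[27,0],[28,11],[30,8],[38,0],[40,16],[42,0]]
[[4,13],[6,14],[13,9],[15,11],[27,0],[28,11],[34,8],[38,0],[40,16],[42,0]]
[[4,13],[6,14],[13,11],[14,9],[15,11],[27,0],[28,11],[34,8],[38,0],[40,16],[42,0]]
[[4,13],[6,14],[13,11],[14,9],[15,11],[27,0],[28,11],[34,8],[38,3],[40,16],[42,0]]
[[4,13],[6,14],[13,11],[14,9],[15,11],[27,0],[28,12],[32,11],[34,8],[38,3],[40,16],[42,0]]
[[4,13],[6,14],[13,15],[14,9],[15,11],[27,0],[28,12],[32,11],[34,8],[38,3],[40,16],[42,0]]
[[0,9],[4,13],[6,14],[13,15],[14,9],[15,11],[27,0],[28,12],[32,11],[34,8],[38,3],[40,16],[42,0]]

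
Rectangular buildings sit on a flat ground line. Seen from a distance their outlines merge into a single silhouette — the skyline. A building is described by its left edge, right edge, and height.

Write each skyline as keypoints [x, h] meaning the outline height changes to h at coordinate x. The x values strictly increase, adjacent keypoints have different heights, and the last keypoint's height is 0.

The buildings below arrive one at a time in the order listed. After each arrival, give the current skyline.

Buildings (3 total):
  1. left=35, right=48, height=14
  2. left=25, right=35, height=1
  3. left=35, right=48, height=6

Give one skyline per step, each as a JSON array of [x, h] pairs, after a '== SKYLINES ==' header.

== SKYLINES ==
[[35,14],[48,0]]
[[25,1],[35,14],[48,0]]
[[25,1],[35,14],[48,0]]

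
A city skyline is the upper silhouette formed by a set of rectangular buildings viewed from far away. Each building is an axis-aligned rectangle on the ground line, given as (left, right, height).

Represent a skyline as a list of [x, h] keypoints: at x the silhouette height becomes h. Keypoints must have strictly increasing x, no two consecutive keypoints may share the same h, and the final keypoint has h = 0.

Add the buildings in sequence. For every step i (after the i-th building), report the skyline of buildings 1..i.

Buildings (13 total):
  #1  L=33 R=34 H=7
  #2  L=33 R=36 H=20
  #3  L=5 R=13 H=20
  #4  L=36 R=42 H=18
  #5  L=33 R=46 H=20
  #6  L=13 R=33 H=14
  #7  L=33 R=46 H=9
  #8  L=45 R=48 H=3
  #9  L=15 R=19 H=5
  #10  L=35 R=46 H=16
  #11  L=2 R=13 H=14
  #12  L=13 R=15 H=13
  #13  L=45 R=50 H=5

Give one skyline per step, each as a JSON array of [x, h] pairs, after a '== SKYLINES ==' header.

== SKYLINES ==
[[33,7],[34,0]]
[[33,20],[36,0]]
[[5,20],[13,0],[33,20],[36,0]]
[[5,20],[13,0],[33,20],[36,18],[42,0]]
[[5,20],[13,0],[33,20],[46,0]]
[[5,20],[13,14],[33,20],[46,0]]
[[5,20],[13,14],[33,20],[46,0]]
[[5,20],[13,14],[33,20],[46,3],[48,0]]
[[5,20],[13,14],[33,20],[46,3],[48,0]]
[[5,20],[13,14],[33,20],[46,3],[48,0]]
[[2,14],[5,20],[13,14],[33,20],[46,3],[48,0]]
[[2,14],[5,20],[13,14],[33,20],[46,3],[48,0]]
[[2,14],[5,20],[13,14],[33,20],[46,5],[50,0]]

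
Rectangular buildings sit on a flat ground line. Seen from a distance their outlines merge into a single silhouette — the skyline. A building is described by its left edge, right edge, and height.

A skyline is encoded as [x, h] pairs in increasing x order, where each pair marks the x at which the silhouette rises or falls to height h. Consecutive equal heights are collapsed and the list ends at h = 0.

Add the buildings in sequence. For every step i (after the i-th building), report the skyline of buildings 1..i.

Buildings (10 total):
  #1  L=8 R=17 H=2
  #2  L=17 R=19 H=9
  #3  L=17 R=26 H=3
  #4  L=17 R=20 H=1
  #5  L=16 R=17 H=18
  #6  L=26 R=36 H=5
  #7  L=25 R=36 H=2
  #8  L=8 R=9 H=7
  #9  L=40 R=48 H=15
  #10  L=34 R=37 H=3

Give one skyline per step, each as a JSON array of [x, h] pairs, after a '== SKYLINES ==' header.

== SKYLINES ==
[[8,2],[17,0]]
[[8,2],[17,9],[19,0]]
[[8,2],[17,9],[19,3],[26,0]]
[[8,2],[17,9],[19,3],[26,0]]
[[8,2],[16,18],[17,9],[19,3],[26,0]]
[[8,2],[16,18],[17,9],[19,3],[26,5],[36,0]]
[[8,2],[16,18],[17,9],[19,3],[26,5],[36,0]]
[[8,7],[9,2],[16,18],[17,9],[19,3],[26,5],[36,0]]
[[8,7],[9,2],[16,18],[17,9],[19,3],[26,5],[36,0],[40,15],[48,0]]
[[8,7],[9,2],[16,18],[17,9],[19,3],[26,5],[36,3],[37,0],[40,15],[48,0]]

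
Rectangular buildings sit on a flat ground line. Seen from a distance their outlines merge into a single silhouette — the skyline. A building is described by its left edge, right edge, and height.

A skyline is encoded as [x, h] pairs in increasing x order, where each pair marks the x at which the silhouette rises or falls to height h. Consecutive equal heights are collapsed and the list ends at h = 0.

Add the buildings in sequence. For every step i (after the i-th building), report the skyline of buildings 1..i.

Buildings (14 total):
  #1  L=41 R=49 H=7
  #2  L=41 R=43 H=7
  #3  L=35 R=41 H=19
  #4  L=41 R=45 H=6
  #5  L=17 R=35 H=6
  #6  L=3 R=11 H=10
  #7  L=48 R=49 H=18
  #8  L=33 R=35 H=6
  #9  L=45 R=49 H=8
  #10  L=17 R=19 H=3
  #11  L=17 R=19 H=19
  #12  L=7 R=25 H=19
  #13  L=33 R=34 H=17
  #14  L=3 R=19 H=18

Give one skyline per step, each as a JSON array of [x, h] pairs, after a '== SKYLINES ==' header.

== SKYLINES ==
[[41,7],[49,0]]
[[41,7],[49,0]]
[[35,19],[41,7],[49,0]]
[[35,19],[41,7],[49,0]]
[[17,6],[35,19],[41,7],[49,0]]
[[3,10],[11,0],[17,6],[35,19],[41,7],[49,0]]
[[3,10],[11,0],[17,6],[35,19],[41,7],[48,18],[49,0]]
[[3,10],[11,0],[17,6],[35,19],[41,7],[48,18],[49,0]]
[[3,10],[11,0],[17,6],[35,19],[41,7],[45,8],[48,18],[49,0]]
[[3,10],[11,0],[17,6],[35,19],[41,7],[45,8],[48,18],[49,0]]
[[3,10],[11,0],[17,19],[19,6],[35,19],[41,7],[45,8],[48,18],[49,0]]
[[3,10],[7,19],[25,6],[35,19],[41,7],[45,8],[48,18],[49,0]]
[[3,10],[7,19],[25,6],[33,17],[34,6],[35,19],[41,7],[45,8],[48,18],[49,0]]
[[3,18],[7,19],[25,6],[33,17],[34,6],[35,19],[41,7],[45,8],[48,18],[49,0]]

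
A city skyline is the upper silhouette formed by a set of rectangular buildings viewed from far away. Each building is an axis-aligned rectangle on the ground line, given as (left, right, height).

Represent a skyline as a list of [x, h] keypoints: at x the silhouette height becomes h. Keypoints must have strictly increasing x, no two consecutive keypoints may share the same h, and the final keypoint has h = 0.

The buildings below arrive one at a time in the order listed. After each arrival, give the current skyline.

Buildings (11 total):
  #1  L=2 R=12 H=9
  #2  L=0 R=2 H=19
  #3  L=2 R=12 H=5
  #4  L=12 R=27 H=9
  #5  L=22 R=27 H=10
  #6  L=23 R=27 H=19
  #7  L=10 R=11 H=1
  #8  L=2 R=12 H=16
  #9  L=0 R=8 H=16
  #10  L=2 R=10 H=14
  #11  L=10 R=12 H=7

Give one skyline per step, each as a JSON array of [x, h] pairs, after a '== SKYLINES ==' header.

== SKYLINES ==
[[2,9],[12,0]]
[[0,19],[2,9],[12,0]]
[[0,19],[2,9],[12,0]]
[[0,19],[2,9],[27,0]]
[[0,19],[2,9],[22,10],[27,0]]
[[0,19],[2,9],[22,10],[23,19],[27,0]]
[[0,19],[2,9],[22,10],[23,19],[27,0]]
[[0,19],[2,16],[12,9],[22,10],[23,19],[27,0]]
[[0,19],[2,16],[12,9],[22,10],[23,19],[27,0]]
[[0,19],[2,16],[12,9],[22,10],[23,19],[27,0]]
[[0,19],[2,16],[12,9],[22,10],[23,19],[27,0]]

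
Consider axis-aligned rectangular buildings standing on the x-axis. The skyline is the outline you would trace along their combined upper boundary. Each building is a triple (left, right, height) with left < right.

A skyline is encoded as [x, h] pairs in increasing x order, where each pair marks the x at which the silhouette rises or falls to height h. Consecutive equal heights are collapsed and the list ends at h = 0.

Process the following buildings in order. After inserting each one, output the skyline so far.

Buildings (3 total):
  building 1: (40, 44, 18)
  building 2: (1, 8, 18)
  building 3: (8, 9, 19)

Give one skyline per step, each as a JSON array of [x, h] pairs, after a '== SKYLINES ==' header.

== SKYLINES ==
[[40,18],[44,0]]
[[1,18],[8,0],[40,18],[44,0]]
[[1,18],[8,19],[9,0],[40,18],[44,0]]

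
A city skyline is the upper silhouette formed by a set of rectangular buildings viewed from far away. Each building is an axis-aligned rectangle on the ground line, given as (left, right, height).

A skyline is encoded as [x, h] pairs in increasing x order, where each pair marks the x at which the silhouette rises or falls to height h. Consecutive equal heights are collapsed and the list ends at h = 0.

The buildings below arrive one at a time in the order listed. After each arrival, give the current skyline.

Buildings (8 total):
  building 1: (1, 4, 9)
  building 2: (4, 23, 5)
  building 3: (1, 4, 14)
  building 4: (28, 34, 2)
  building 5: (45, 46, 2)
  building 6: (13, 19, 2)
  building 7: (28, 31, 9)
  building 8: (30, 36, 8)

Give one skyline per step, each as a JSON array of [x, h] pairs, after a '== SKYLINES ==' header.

== SKYLINES ==
[[1,9],[4,0]]
[[1,9],[4,5],[23,0]]
[[1,14],[4,5],[23,0]]
[[1,14],[4,5],[23,0],[28,2],[34,0]]
[[1,14],[4,5],[23,0],[28,2],[34,0],[45,2],[46,0]]
[[1,14],[4,5],[23,0],[28,2],[34,0],[45,2],[46,0]]
[[1,14],[4,5],[23,0],[28,9],[31,2],[34,0],[45,2],[46,0]]
[[1,14],[4,5],[23,0],[28,9],[31,8],[36,0],[45,2],[46,0]]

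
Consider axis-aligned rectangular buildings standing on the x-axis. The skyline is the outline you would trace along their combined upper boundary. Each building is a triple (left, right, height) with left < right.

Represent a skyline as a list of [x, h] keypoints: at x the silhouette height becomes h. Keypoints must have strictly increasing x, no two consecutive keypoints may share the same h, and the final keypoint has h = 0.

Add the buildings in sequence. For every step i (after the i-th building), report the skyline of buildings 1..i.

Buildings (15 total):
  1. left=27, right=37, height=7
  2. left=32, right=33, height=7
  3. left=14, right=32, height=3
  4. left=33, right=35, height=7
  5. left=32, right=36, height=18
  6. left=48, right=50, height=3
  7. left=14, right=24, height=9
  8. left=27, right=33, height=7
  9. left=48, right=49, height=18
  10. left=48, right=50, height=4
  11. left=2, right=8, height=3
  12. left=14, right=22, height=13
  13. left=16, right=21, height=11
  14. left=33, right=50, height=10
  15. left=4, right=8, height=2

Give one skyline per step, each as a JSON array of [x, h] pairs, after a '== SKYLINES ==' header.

== SKYLINES ==
[[27,7],[37,0]]
[[27,7],[37,0]]
[[14,3],[27,7],[37,0]]
[[14,3],[27,7],[37,0]]
[[14,3],[27,7],[32,18],[36,7],[37,0]]
[[14,3],[27,7],[32,18],[36,7],[37,0],[48,3],[50,0]]
[[14,9],[24,3],[27,7],[32,18],[36,7],[37,0],[48,3],[50,0]]
[[14,9],[24,3],[27,7],[32,18],[36,7],[37,0],[48,3],[50,0]]
[[14,9],[24,3],[27,7],[32,18],[36,7],[37,0],[48,18],[49,3],[50,0]]
[[14,9],[24,3],[27,7],[32,18],[36,7],[37,0],[48,18],[49,4],[50,0]]
[[2,3],[8,0],[14,9],[24,3],[27,7],[32,18],[36,7],[37,0],[48,18],[49,4],[50,0]]
[[2,3],[8,0],[14,13],[22,9],[24,3],[27,7],[32,18],[36,7],[37,0],[48,18],[49,4],[50,0]]
[[2,3],[8,0],[14,13],[22,9],[24,3],[27,7],[32,18],[36,7],[37,0],[48,18],[49,4],[50,0]]
[[2,3],[8,0],[14,13],[22,9],[24,3],[27,7],[32,18],[36,10],[48,18],[49,10],[50,0]]
[[2,3],[8,0],[14,13],[22,9],[24,3],[27,7],[32,18],[36,10],[48,18],[49,10],[50,0]]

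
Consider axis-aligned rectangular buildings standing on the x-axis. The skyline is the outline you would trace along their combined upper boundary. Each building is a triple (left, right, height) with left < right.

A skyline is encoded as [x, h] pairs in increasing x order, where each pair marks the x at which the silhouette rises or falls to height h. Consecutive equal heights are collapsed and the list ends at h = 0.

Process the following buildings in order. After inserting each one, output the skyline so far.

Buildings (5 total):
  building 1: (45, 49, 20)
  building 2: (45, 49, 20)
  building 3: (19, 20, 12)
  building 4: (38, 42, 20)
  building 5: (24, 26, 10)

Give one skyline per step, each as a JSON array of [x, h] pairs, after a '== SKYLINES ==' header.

== SKYLINES ==
[[45,20],[49,0]]
[[45,20],[49,0]]
[[19,12],[20,0],[45,20],[49,0]]
[[19,12],[20,0],[38,20],[42,0],[45,20],[49,0]]
[[19,12],[20,0],[24,10],[26,0],[38,20],[42,0],[45,20],[49,0]]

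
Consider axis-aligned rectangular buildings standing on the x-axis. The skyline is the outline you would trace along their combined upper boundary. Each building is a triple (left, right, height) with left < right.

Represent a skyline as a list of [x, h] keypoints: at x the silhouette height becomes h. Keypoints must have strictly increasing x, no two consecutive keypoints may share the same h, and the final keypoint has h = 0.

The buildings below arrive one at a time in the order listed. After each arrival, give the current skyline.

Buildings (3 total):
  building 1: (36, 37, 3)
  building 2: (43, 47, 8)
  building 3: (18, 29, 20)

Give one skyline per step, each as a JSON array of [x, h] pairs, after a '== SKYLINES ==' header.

== SKYLINES ==
[[36,3],[37,0]]
[[36,3],[37,0],[43,8],[47,0]]
[[18,20],[29,0],[36,3],[37,0],[43,8],[47,0]]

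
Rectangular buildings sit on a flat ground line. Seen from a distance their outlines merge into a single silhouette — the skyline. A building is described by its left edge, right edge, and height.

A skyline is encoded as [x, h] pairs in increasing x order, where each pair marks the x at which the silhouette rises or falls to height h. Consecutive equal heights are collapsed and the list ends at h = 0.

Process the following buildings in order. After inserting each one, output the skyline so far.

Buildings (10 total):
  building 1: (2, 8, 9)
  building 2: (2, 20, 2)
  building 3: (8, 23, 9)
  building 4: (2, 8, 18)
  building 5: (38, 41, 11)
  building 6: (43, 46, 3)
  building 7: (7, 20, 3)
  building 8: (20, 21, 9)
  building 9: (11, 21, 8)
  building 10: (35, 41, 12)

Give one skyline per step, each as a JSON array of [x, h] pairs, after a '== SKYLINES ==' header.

== SKYLINES ==
[[2,9],[8,0]]
[[2,9],[8,2],[20,0]]
[[2,9],[23,0]]
[[2,18],[8,9],[23,0]]
[[2,18],[8,9],[23,0],[38,11],[41,0]]
[[2,18],[8,9],[23,0],[38,11],[41,0],[43,3],[46,0]]
[[2,18],[8,9],[23,0],[38,11],[41,0],[43,3],[46,0]]
[[2,18],[8,9],[23,0],[38,11],[41,0],[43,3],[46,0]]
[[2,18],[8,9],[23,0],[38,11],[41,0],[43,3],[46,0]]
[[2,18],[8,9],[23,0],[35,12],[41,0],[43,3],[46,0]]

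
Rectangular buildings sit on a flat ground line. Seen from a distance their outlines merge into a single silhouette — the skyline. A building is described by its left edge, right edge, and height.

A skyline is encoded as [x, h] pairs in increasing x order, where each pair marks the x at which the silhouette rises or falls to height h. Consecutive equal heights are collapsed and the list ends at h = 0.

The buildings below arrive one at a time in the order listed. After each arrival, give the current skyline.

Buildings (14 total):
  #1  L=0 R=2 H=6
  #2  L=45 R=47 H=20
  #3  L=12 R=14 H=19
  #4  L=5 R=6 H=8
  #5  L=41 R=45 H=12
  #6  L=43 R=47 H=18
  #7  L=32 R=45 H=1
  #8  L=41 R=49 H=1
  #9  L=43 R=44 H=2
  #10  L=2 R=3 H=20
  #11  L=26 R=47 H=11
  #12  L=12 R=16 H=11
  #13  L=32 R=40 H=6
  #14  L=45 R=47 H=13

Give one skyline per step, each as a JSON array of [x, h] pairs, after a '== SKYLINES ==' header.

== SKYLINES ==
[[0,6],[2,0]]
[[0,6],[2,0],[45,20],[47,0]]
[[0,6],[2,0],[12,19],[14,0],[45,20],[47,0]]
[[0,6],[2,0],[5,8],[6,0],[12,19],[14,0],[45,20],[47,0]]
[[0,6],[2,0],[5,8],[6,0],[12,19],[14,0],[41,12],[45,20],[47,0]]
[[0,6],[2,0],[5,8],[6,0],[12,19],[14,0],[41,12],[43,18],[45,20],[47,0]]
[[0,6],[2,0],[5,8],[6,0],[12,19],[14,0],[32,1],[41,12],[43,18],[45,20],[47,0]]
[[0,6],[2,0],[5,8],[6,0],[12,19],[14,0],[32,1],[41,12],[43,18],[45,20],[47,1],[49,0]]
[[0,6],[2,0],[5,8],[6,0],[12,19],[14,0],[32,1],[41,12],[43,18],[45,20],[47,1],[49,0]]
[[0,6],[2,20],[3,0],[5,8],[6,0],[12,19],[14,0],[32,1],[41,12],[43,18],[45,20],[47,1],[49,0]]
[[0,6],[2,20],[3,0],[5,8],[6,0],[12,19],[14,0],[26,11],[41,12],[43,18],[45,20],[47,1],[49,0]]
[[0,6],[2,20],[3,0],[5,8],[6,0],[12,19],[14,11],[16,0],[26,11],[41,12],[43,18],[45,20],[47,1],[49,0]]
[[0,6],[2,20],[3,0],[5,8],[6,0],[12,19],[14,11],[16,0],[26,11],[41,12],[43,18],[45,20],[47,1],[49,0]]
[[0,6],[2,20],[3,0],[5,8],[6,0],[12,19],[14,11],[16,0],[26,11],[41,12],[43,18],[45,20],[47,1],[49,0]]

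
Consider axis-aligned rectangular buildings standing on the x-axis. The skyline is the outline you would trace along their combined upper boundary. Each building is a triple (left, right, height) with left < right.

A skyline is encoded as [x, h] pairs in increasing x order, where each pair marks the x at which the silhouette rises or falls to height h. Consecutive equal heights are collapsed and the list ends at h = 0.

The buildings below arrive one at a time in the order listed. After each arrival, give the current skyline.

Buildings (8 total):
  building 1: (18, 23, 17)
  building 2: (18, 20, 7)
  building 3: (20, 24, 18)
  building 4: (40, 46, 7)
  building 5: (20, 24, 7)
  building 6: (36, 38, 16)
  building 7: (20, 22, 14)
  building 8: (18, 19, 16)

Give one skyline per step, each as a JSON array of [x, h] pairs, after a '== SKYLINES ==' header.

== SKYLINES ==
[[18,17],[23,0]]
[[18,17],[23,0]]
[[18,17],[20,18],[24,0]]
[[18,17],[20,18],[24,0],[40,7],[46,0]]
[[18,17],[20,18],[24,0],[40,7],[46,0]]
[[18,17],[20,18],[24,0],[36,16],[38,0],[40,7],[46,0]]
[[18,17],[20,18],[24,0],[36,16],[38,0],[40,7],[46,0]]
[[18,17],[20,18],[24,0],[36,16],[38,0],[40,7],[46,0]]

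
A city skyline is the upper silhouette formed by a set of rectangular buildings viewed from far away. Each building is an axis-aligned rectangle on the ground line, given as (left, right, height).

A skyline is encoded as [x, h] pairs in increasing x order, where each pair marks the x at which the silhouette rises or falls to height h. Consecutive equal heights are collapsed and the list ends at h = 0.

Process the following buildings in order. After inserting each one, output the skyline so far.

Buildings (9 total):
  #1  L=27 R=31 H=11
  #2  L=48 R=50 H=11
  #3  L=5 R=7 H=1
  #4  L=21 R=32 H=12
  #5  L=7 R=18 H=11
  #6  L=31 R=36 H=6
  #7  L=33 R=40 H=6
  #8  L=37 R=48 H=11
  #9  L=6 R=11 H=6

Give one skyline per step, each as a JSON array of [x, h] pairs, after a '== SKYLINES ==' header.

== SKYLINES ==
[[27,11],[31,0]]
[[27,11],[31,0],[48,11],[50,0]]
[[5,1],[7,0],[27,11],[31,0],[48,11],[50,0]]
[[5,1],[7,0],[21,12],[32,0],[48,11],[50,0]]
[[5,1],[7,11],[18,0],[21,12],[32,0],[48,11],[50,0]]
[[5,1],[7,11],[18,0],[21,12],[32,6],[36,0],[48,11],[50,0]]
[[5,1],[7,11],[18,0],[21,12],[32,6],[40,0],[48,11],[50,0]]
[[5,1],[7,11],[18,0],[21,12],[32,6],[37,11],[50,0]]
[[5,1],[6,6],[7,11],[18,0],[21,12],[32,6],[37,11],[50,0]]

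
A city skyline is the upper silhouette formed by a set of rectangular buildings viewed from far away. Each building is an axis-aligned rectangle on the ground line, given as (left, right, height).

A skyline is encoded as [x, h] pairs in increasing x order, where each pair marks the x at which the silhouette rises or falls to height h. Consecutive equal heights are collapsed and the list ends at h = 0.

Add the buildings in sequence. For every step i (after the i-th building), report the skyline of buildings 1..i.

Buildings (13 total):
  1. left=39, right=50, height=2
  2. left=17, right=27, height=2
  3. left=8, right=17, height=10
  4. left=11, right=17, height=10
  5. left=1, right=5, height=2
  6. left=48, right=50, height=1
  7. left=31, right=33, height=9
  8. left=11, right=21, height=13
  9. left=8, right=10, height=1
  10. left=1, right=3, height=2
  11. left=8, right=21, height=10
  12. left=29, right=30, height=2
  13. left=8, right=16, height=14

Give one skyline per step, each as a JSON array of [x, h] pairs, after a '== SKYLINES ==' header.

== SKYLINES ==
[[39,2],[50,0]]
[[17,2],[27,0],[39,2],[50,0]]
[[8,10],[17,2],[27,0],[39,2],[50,0]]
[[8,10],[17,2],[27,0],[39,2],[50,0]]
[[1,2],[5,0],[8,10],[17,2],[27,0],[39,2],[50,0]]
[[1,2],[5,0],[8,10],[17,2],[27,0],[39,2],[50,0]]
[[1,2],[5,0],[8,10],[17,2],[27,0],[31,9],[33,0],[39,2],[50,0]]
[[1,2],[5,0],[8,10],[11,13],[21,2],[27,0],[31,9],[33,0],[39,2],[50,0]]
[[1,2],[5,0],[8,10],[11,13],[21,2],[27,0],[31,9],[33,0],[39,2],[50,0]]
[[1,2],[5,0],[8,10],[11,13],[21,2],[27,0],[31,9],[33,0],[39,2],[50,0]]
[[1,2],[5,0],[8,10],[11,13],[21,2],[27,0],[31,9],[33,0],[39,2],[50,0]]
[[1,2],[5,0],[8,10],[11,13],[21,2],[27,0],[29,2],[30,0],[31,9],[33,0],[39,2],[50,0]]
[[1,2],[5,0],[8,14],[16,13],[21,2],[27,0],[29,2],[30,0],[31,9],[33,0],[39,2],[50,0]]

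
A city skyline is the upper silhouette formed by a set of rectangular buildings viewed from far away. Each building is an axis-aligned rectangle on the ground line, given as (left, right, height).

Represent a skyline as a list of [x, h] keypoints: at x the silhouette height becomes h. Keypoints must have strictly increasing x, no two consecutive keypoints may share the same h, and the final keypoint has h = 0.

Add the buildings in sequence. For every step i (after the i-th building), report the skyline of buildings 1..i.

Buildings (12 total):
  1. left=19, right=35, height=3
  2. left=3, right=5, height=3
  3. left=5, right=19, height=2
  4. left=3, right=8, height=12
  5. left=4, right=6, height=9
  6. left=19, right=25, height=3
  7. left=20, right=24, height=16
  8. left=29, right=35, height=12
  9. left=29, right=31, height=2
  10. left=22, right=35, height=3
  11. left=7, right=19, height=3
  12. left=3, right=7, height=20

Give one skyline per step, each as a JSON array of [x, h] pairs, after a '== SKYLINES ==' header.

== SKYLINES ==
[[19,3],[35,0]]
[[3,3],[5,0],[19,3],[35,0]]
[[3,3],[5,2],[19,3],[35,0]]
[[3,12],[8,2],[19,3],[35,0]]
[[3,12],[8,2],[19,3],[35,0]]
[[3,12],[8,2],[19,3],[35,0]]
[[3,12],[8,2],[19,3],[20,16],[24,3],[35,0]]
[[3,12],[8,2],[19,3],[20,16],[24,3],[29,12],[35,0]]
[[3,12],[8,2],[19,3],[20,16],[24,3],[29,12],[35,0]]
[[3,12],[8,2],[19,3],[20,16],[24,3],[29,12],[35,0]]
[[3,12],[8,3],[20,16],[24,3],[29,12],[35,0]]
[[3,20],[7,12],[8,3],[20,16],[24,3],[29,12],[35,0]]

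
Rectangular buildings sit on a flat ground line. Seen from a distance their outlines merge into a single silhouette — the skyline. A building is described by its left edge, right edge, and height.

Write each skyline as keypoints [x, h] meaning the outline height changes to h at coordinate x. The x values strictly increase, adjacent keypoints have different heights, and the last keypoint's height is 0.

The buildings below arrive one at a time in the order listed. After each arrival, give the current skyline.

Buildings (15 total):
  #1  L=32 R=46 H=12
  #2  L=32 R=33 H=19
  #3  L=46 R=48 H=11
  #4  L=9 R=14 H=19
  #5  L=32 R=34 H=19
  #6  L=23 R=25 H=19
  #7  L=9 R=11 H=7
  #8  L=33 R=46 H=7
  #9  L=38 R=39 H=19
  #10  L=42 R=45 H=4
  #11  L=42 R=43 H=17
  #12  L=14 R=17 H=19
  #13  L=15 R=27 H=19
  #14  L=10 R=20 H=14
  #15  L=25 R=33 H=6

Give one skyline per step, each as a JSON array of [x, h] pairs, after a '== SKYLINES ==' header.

== SKYLINES ==
[[32,12],[46,0]]
[[32,19],[33,12],[46,0]]
[[32,19],[33,12],[46,11],[48,0]]
[[9,19],[14,0],[32,19],[33,12],[46,11],[48,0]]
[[9,19],[14,0],[32,19],[34,12],[46,11],[48,0]]
[[9,19],[14,0],[23,19],[25,0],[32,19],[34,12],[46,11],[48,0]]
[[9,19],[14,0],[23,19],[25,0],[32,19],[34,12],[46,11],[48,0]]
[[9,19],[14,0],[23,19],[25,0],[32,19],[34,12],[46,11],[48,0]]
[[9,19],[14,0],[23,19],[25,0],[32,19],[34,12],[38,19],[39,12],[46,11],[48,0]]
[[9,19],[14,0],[23,19],[25,0],[32,19],[34,12],[38,19],[39,12],[46,11],[48,0]]
[[9,19],[14,0],[23,19],[25,0],[32,19],[34,12],[38,19],[39,12],[42,17],[43,12],[46,11],[48,0]]
[[9,19],[17,0],[23,19],[25,0],[32,19],[34,12],[38,19],[39,12],[42,17],[43,12],[46,11],[48,0]]
[[9,19],[27,0],[32,19],[34,12],[38,19],[39,12],[42,17],[43,12],[46,11],[48,0]]
[[9,19],[27,0],[32,19],[34,12],[38,19],[39,12],[42,17],[43,12],[46,11],[48,0]]
[[9,19],[27,6],[32,19],[34,12],[38,19],[39,12],[42,17],[43,12],[46,11],[48,0]]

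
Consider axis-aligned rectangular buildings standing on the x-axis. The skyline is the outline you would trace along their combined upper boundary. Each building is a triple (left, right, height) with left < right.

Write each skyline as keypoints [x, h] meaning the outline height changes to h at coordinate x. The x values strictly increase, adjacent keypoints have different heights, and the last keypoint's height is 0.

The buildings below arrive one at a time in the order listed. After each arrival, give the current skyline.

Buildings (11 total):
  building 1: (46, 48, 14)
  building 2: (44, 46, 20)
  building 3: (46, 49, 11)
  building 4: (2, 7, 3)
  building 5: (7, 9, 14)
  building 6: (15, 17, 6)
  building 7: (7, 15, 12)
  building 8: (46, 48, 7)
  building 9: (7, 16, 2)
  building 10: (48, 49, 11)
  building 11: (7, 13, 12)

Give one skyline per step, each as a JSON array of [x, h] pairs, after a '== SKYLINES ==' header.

== SKYLINES ==
[[46,14],[48,0]]
[[44,20],[46,14],[48,0]]
[[44,20],[46,14],[48,11],[49,0]]
[[2,3],[7,0],[44,20],[46,14],[48,11],[49,0]]
[[2,3],[7,14],[9,0],[44,20],[46,14],[48,11],[49,0]]
[[2,3],[7,14],[9,0],[15,6],[17,0],[44,20],[46,14],[48,11],[49,0]]
[[2,3],[7,14],[9,12],[15,6],[17,0],[44,20],[46,14],[48,11],[49,0]]
[[2,3],[7,14],[9,12],[15,6],[17,0],[44,20],[46,14],[48,11],[49,0]]
[[2,3],[7,14],[9,12],[15,6],[17,0],[44,20],[46,14],[48,11],[49,0]]
[[2,3],[7,14],[9,12],[15,6],[17,0],[44,20],[46,14],[48,11],[49,0]]
[[2,3],[7,14],[9,12],[15,6],[17,0],[44,20],[46,14],[48,11],[49,0]]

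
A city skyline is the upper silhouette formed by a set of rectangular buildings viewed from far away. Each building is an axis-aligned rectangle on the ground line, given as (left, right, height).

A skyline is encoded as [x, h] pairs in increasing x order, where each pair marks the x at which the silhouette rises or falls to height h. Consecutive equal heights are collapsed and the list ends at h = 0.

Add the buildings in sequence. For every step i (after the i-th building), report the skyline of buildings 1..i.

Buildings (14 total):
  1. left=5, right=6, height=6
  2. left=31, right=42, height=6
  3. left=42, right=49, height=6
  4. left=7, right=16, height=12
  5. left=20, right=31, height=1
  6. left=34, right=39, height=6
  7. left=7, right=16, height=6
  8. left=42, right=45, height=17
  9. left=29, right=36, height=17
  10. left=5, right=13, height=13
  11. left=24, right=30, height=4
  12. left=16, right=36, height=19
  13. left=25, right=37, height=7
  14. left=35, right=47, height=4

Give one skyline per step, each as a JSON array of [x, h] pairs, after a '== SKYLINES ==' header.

== SKYLINES ==
[[5,6],[6,0]]
[[5,6],[6,0],[31,6],[42,0]]
[[5,6],[6,0],[31,6],[49,0]]
[[5,6],[6,0],[7,12],[16,0],[31,6],[49,0]]
[[5,6],[6,0],[7,12],[16,0],[20,1],[31,6],[49,0]]
[[5,6],[6,0],[7,12],[16,0],[20,1],[31,6],[49,0]]
[[5,6],[6,0],[7,12],[16,0],[20,1],[31,6],[49,0]]
[[5,6],[6,0],[7,12],[16,0],[20,1],[31,6],[42,17],[45,6],[49,0]]
[[5,6],[6,0],[7,12],[16,0],[20,1],[29,17],[36,6],[42,17],[45,6],[49,0]]
[[5,13],[13,12],[16,0],[20,1],[29,17],[36,6],[42,17],[45,6],[49,0]]
[[5,13],[13,12],[16,0],[20,1],[24,4],[29,17],[36,6],[42,17],[45,6],[49,0]]
[[5,13],[13,12],[16,19],[36,6],[42,17],[45,6],[49,0]]
[[5,13],[13,12],[16,19],[36,7],[37,6],[42,17],[45,6],[49,0]]
[[5,13],[13,12],[16,19],[36,7],[37,6],[42,17],[45,6],[49,0]]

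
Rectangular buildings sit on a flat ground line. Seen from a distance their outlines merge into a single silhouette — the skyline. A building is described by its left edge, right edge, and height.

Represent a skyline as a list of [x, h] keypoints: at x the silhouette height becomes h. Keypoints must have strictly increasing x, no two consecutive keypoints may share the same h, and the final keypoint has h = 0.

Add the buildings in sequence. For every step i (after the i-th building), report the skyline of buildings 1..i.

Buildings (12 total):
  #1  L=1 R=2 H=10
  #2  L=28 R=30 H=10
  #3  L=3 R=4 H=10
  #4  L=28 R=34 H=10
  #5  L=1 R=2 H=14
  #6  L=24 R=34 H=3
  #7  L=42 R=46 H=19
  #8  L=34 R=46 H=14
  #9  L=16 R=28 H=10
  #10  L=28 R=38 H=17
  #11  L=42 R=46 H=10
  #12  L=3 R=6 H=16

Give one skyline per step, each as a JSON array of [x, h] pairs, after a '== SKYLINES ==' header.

== SKYLINES ==
[[1,10],[2,0]]
[[1,10],[2,0],[28,10],[30,0]]
[[1,10],[2,0],[3,10],[4,0],[28,10],[30,0]]
[[1,10],[2,0],[3,10],[4,0],[28,10],[34,0]]
[[1,14],[2,0],[3,10],[4,0],[28,10],[34,0]]
[[1,14],[2,0],[3,10],[4,0],[24,3],[28,10],[34,0]]
[[1,14],[2,0],[3,10],[4,0],[24,3],[28,10],[34,0],[42,19],[46,0]]
[[1,14],[2,0],[3,10],[4,0],[24,3],[28,10],[34,14],[42,19],[46,0]]
[[1,14],[2,0],[3,10],[4,0],[16,10],[34,14],[42,19],[46,0]]
[[1,14],[2,0],[3,10],[4,0],[16,10],[28,17],[38,14],[42,19],[46,0]]
[[1,14],[2,0],[3,10],[4,0],[16,10],[28,17],[38,14],[42,19],[46,0]]
[[1,14],[2,0],[3,16],[6,0],[16,10],[28,17],[38,14],[42,19],[46,0]]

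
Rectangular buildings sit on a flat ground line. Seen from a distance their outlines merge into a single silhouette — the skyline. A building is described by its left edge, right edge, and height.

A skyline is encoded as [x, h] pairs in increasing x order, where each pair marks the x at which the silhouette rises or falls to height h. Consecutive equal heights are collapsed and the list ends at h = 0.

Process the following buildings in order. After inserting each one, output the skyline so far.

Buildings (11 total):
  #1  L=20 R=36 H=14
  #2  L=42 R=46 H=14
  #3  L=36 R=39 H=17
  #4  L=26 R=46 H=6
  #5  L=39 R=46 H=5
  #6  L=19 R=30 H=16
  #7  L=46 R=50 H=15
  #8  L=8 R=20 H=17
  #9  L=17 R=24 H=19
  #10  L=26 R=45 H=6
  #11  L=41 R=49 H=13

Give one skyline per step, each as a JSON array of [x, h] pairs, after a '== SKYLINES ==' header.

== SKYLINES ==
[[20,14],[36,0]]
[[20,14],[36,0],[42,14],[46,0]]
[[20,14],[36,17],[39,0],[42,14],[46,0]]
[[20,14],[36,17],[39,6],[42,14],[46,0]]
[[20,14],[36,17],[39,6],[42,14],[46,0]]
[[19,16],[30,14],[36,17],[39,6],[42,14],[46,0]]
[[19,16],[30,14],[36,17],[39,6],[42,14],[46,15],[50,0]]
[[8,17],[20,16],[30,14],[36,17],[39,6],[42,14],[46,15],[50,0]]
[[8,17],[17,19],[24,16],[30,14],[36,17],[39,6],[42,14],[46,15],[50,0]]
[[8,17],[17,19],[24,16],[30,14],[36,17],[39,6],[42,14],[46,15],[50,0]]
[[8,17],[17,19],[24,16],[30,14],[36,17],[39,6],[41,13],[42,14],[46,15],[50,0]]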